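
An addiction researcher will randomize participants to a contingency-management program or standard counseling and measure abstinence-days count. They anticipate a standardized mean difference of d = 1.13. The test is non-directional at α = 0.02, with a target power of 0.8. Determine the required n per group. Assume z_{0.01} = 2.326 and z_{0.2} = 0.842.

n = 16 per group

For two independent groups with equal n: n = 2·((z_{α/2} + z_β) / d)².
z_{α/2} + z_β = 2.326 + 0.842 = 3.168.
n = 2 × (3.168 / 1.13)² = 2 × 2.804² = 2 × 7.86 = 15.7.
Round up to the next whole participant.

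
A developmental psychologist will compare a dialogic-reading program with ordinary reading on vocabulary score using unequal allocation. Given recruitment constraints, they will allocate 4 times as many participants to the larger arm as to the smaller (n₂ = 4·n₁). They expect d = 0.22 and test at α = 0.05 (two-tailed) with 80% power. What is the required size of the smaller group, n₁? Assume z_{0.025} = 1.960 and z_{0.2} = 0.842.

With allocation ratio k = n₂/n₁ = 4, Var(x̄₁−x̄₂) = σ²(1/n₁ + 1/(k·n₁)) = σ²·(k+1)/(k·n₁).
So n₁ = (1 + 1/k)·((z_{α/2} + z_β)/d)² = 1.250 × (2.802/0.22)².
n₁ = 1.250 × 162.21 = 202.8.
Round up: n₁ = 203, giving n₂ = 4 × 203 = 812.

n₁ = 203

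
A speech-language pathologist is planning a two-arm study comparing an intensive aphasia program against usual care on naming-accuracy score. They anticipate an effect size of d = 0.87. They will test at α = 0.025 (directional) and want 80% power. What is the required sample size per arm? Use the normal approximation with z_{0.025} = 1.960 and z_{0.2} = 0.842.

n = 21 per group

For two independent groups with equal n: n = 2·((z_{α} + z_β) / d)².
z_{α} + z_β = 1.960 + 0.842 = 2.802.
n = 2 × (2.802 / 0.87)² = 2 × 3.221² = 2 × 10.37 = 20.7.
Round up to the next whole participant.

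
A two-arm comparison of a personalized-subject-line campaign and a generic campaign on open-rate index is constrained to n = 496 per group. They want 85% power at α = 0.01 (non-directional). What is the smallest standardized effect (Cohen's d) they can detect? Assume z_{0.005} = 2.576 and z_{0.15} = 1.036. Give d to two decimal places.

d_min ≈ 0.23

For two independent groups of n = 496 each: d_min = (z_{α/2} + z_β)·√(2/n).
z-sum = 2.576 + 1.036 = 3.612.
d_min = 3.612 × √(2/496) = 3.612 × 0.0635 = 0.229.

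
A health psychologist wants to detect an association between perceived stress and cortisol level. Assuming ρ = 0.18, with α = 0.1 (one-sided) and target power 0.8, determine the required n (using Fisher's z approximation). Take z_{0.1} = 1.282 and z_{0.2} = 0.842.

n = 140

Fisher's z: C = ½·ln((1+r)/(1−r)) = ½·ln(1.4390) = 0.1820.
n = ((z_{α} + z_β)/C)² + 3.
(1.282 + 0.842) / 0.1820 = 2.124 / 0.1820 = 11.670.
n = 11.670² + 3 = 136.20 + 3 = 139.2.
Round up.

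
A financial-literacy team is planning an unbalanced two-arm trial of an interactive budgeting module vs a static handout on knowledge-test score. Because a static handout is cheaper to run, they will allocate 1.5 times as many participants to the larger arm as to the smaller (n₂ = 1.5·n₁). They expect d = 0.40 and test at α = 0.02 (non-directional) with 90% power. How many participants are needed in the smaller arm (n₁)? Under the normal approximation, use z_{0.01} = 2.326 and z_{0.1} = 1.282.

n₁ = 136

With allocation ratio k = n₂/n₁ = 1.5, Var(x̄₁−x̄₂) = σ²(1/n₁ + 1/(k·n₁)) = σ²·(k+1)/(k·n₁).
So n₁ = (1 + 1/k)·((z_{α/2} + z_β)/d)² = 1.667 × (3.608/0.40)².
n₁ = 1.667 × 81.36 = 135.6.
Round up: n₁ = 136, giving n₂ = 1.5 × 136 = 204.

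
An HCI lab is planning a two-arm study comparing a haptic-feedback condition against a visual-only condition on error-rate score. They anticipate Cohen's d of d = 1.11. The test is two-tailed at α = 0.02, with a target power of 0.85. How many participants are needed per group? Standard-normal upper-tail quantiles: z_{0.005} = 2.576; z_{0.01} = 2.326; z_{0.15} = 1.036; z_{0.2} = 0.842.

n = 19 per group

For two independent groups with equal n: n = 2·((z_{α/2} + z_β) / d)².
z_{α/2} + z_β = 2.326 + 1.036 = 3.362.
n = 2 × (3.362 / 1.11)² = 2 × 3.029² = 2 × 9.17 = 18.3.
Round up to the next whole participant.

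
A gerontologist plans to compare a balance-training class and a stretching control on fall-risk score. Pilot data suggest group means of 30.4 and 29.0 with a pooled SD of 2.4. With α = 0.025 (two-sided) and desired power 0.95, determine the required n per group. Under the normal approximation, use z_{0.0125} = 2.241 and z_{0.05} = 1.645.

n = 89 per group

Cohen's d = |M₁ − M₂| / SD_pooled = |30.4 − 29.0| / 2.4 = 1.4 / 2.4 = 0.583.
For two independent groups with equal n: n = 2·((z_{α/2} + z_β) / d)².
z_{α/2} + z_β = 2.241 + 1.645 = 3.886.
n = 2 × (3.886 / 0.583)² = 2 × 6.666² = 2 × 44.43 = 88.9.
Round up to the next whole participant.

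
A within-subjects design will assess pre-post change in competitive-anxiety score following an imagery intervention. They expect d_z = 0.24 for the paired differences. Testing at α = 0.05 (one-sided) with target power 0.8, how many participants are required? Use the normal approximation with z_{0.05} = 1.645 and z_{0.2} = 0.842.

n = 108 pairs

For a paired (one-sample on differences) test: n = ((z_{α} + z_β) / d)².
z_{α} + z_β = 1.645 + 0.842 = 2.487.
n = (2.487 / 0.24)² = 10.363² = 107.38.
Round up.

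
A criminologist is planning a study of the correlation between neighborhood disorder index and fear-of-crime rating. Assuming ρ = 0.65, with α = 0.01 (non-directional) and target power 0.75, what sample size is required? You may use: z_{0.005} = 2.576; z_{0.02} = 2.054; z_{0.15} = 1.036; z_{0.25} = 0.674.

n = 21

Fisher's z: C = ½·ln((1+r)/(1−r)) = ½·ln(4.7143) = 0.7753.
n = ((z_{α/2} + z_β)/C)² + 3.
(2.576 + 0.674) / 0.7753 = 3.250 / 0.7753 = 4.192.
n = 4.192² + 3 = 17.57 + 3 = 20.6.
Round up.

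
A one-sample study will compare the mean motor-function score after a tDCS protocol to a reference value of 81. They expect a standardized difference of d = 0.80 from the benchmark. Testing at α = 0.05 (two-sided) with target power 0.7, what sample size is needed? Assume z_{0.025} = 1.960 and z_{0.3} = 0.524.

For a one-sample test: n = ((z_{α/2} + z_β) / d)².
z_{α/2} + z_β = 1.960 + 0.524 = 2.484.
n = (2.484 / 0.80)² = 3.105² = 9.64.
Round up.

n = 10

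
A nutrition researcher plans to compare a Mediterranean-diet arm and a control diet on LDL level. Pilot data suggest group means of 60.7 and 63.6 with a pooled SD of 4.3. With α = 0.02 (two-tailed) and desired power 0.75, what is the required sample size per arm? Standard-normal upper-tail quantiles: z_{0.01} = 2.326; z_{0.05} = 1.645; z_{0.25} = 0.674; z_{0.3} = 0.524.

Cohen's d = |M₁ − M₂| / SD_pooled = |60.7 − 63.6| / 4.3 = 2.9 / 4.3 = 0.674.
For two independent groups with equal n: n = 2·((z_{α/2} + z_β) / d)².
z_{α/2} + z_β = 2.326 + 0.674 = 3.000.
n = 2 × (3.000 / 0.674)² = 2 × 4.451² = 2 × 19.81 = 39.6.
Round up to the next whole participant.

n = 40 per group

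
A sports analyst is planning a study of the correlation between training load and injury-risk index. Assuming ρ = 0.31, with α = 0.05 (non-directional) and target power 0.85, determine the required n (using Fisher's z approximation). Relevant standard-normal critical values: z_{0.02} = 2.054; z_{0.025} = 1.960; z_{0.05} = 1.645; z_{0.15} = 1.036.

Fisher's z: C = ½·ln((1+r)/(1−r)) = ½·ln(1.8986) = 0.3205.
n = ((z_{α/2} + z_β)/C)² + 3.
(1.960 + 1.036) / 0.3205 = 2.996 / 0.3205 = 9.348.
n = 9.348² + 3 = 87.38 + 3 = 90.4.
Round up.

n = 91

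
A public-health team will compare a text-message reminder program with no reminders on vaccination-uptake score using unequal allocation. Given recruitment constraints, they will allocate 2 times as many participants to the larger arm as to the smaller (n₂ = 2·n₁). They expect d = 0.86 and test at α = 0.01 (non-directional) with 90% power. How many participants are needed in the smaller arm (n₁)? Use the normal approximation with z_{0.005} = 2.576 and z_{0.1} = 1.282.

With allocation ratio k = n₂/n₁ = 2, Var(x̄₁−x̄₂) = σ²(1/n₁ + 1/(k·n₁)) = σ²·(k+1)/(k·n₁).
So n₁ = (1 + 1/k)·((z_{α/2} + z_β)/d)² = 1.500 × (3.858/0.86)².
n₁ = 1.500 × 20.12 = 30.2.
Round up: n₁ = 31, giving n₂ = 2 × 31 = 62.

n₁ = 31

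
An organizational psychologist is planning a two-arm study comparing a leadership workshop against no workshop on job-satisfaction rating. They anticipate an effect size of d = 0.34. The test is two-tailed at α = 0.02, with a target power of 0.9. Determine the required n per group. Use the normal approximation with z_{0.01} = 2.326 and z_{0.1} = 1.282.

n = 226 per group

For two independent groups with equal n: n = 2·((z_{α/2} + z_β) / d)².
z_{α/2} + z_β = 2.326 + 1.282 = 3.608.
n = 2 × (3.608 / 0.34)² = 2 × 10.612² = 2 × 112.61 = 225.2.
Round up to the next whole participant.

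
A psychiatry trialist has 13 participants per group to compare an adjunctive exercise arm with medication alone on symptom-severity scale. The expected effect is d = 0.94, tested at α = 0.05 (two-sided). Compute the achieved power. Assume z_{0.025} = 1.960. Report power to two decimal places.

power ≈ 0.67

For two equal groups, power = Φ(d·√(n/2) − z_{α/2}).
d·√(n/2) = 0.94 × √(13/2) = 0.94 × 2.550 = 2.397.
z_β = 2.397 − 1.960 = 0.437.
Power = Φ(0.437) = 0.669.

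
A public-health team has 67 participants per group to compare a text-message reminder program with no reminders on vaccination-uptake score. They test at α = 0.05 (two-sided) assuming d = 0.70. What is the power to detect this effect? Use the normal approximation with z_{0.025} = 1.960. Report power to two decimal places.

For two equal groups, power = Φ(d·√(n/2) − z_{α/2}).
d·√(n/2) = 0.70 × √(67/2) = 0.70 × 5.788 = 4.052.
z_β = 4.052 − 1.960 = 2.092.
Power = Φ(2.092) = 0.982.

power ≈ 0.98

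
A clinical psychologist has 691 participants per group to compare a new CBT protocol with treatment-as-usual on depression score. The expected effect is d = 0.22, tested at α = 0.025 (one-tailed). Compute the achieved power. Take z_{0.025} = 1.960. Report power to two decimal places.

For two equal groups, power = Φ(d·√(n/2) − z_{α}).
d·√(n/2) = 0.22 × √(691/2) = 0.22 × 18.588 = 4.089.
z_β = 4.089 − 1.960 = 2.129.
Power = Φ(2.129) = 0.983.

power ≈ 0.98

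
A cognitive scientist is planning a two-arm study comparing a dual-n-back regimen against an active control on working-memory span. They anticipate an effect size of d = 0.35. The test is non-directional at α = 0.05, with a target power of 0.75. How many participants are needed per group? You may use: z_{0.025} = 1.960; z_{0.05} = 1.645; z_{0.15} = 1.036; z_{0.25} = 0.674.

n = 114 per group

For two independent groups with equal n: n = 2·((z_{α/2} + z_β) / d)².
z_{α/2} + z_β = 1.960 + 0.674 = 2.634.
n = 2 × (2.634 / 0.35)² = 2 × 7.526² = 2 × 56.64 = 113.3.
Round up to the next whole participant.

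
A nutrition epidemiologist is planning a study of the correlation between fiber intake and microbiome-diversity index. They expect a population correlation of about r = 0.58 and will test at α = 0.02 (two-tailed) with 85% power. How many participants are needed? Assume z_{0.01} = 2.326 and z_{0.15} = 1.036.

n = 29

Fisher's z: C = ½·ln((1+r)/(1−r)) = ½·ln(3.7619) = 0.6625.
n = ((z_{α/2} + z_β)/C)² + 3.
(2.326 + 1.036) / 0.6625 = 3.362 / 0.6625 = 5.075.
n = 5.075² + 3 = 25.75 + 3 = 28.8.
Round up.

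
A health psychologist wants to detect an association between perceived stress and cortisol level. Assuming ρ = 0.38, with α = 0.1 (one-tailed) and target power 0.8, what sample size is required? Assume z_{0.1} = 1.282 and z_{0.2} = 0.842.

n = 32

Fisher's z: C = ½·ln((1+r)/(1−r)) = ½·ln(2.2258) = 0.4001.
n = ((z_{α} + z_β)/C)² + 3.
(1.282 + 0.842) / 0.4001 = 2.124 / 0.4001 = 5.309.
n = 5.309² + 3 = 28.18 + 3 = 31.2.
Round up.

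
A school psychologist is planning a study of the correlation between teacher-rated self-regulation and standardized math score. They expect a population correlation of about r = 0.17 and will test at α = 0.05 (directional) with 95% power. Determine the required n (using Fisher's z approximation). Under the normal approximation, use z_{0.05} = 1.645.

Fisher's z: C = ½·ln((1+r)/(1−r)) = ½·ln(1.4096) = 0.1717.
n = ((z_{α} + z_β)/C)² + 3.
(1.645 + 1.645) / 0.1717 = 3.290 / 0.1717 = 19.161.
n = 19.161² + 3 = 367.16 + 3 = 370.2.
Round up.

n = 371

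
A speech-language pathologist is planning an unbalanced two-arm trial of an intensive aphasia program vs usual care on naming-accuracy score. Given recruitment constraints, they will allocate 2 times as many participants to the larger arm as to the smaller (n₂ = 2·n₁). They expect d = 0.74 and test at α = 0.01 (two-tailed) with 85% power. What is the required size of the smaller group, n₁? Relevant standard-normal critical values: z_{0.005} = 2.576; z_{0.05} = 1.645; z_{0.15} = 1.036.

n₁ = 36

With allocation ratio k = n₂/n₁ = 2, Var(x̄₁−x̄₂) = σ²(1/n₁ + 1/(k·n₁)) = σ²·(k+1)/(k·n₁).
So n₁ = (1 + 1/k)·((z_{α/2} + z_β)/d)² = 1.500 × (3.612/0.74)².
n₁ = 1.500 × 23.82 = 35.7.
Round up: n₁ = 36, giving n₂ = 2 × 36 = 72.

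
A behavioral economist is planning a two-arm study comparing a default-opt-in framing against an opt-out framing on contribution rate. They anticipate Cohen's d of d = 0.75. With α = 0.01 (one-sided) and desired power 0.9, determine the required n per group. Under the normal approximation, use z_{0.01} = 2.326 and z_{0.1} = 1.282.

For two independent groups with equal n: n = 2·((z_{α} + z_β) / d)².
z_{α} + z_β = 2.326 + 1.282 = 3.608.
n = 2 × (3.608 / 0.75)² = 2 × 4.811² = 2 × 23.14 = 46.3.
Round up to the next whole participant.

n = 47 per group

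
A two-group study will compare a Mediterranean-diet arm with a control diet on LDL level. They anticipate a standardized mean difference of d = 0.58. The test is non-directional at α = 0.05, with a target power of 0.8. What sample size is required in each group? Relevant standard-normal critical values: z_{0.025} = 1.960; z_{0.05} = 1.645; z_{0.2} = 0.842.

For two independent groups with equal n: n = 2·((z_{α/2} + z_β) / d)².
z_{α/2} + z_β = 1.960 + 0.842 = 2.802.
n = 2 × (2.802 / 0.58)² = 2 × 4.831² = 2 × 23.34 = 46.7.
Round up to the next whole participant.

n = 47 per group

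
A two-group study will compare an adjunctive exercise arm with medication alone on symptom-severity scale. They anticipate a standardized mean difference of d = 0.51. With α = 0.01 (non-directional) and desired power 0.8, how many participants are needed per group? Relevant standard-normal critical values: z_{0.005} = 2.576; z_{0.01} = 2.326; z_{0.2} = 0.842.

For two independent groups with equal n: n = 2·((z_{α/2} + z_β) / d)².
z_{α/2} + z_β = 2.576 + 0.842 = 3.418.
n = 2 × (3.418 / 0.51)² = 2 × 6.702² = 2 × 44.92 = 89.8.
Round up to the next whole participant.

n = 90 per group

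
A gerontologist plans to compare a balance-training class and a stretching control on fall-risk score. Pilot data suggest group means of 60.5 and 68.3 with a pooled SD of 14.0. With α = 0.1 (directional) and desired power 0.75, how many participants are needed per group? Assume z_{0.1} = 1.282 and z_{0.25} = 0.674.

n = 25 per group

Cohen's d = |M₁ − M₂| / SD_pooled = |60.5 − 68.3| / 14.0 = 7.8 / 14.0 = 0.557.
For two independent groups with equal n: n = 2·((z_{α} + z_β) / d)².
z_{α} + z_β = 1.282 + 0.674 = 1.956.
n = 2 × (1.956 / 0.557)² = 2 × 3.512² = 2 × 12.33 = 24.7.
Round up to the next whole participant.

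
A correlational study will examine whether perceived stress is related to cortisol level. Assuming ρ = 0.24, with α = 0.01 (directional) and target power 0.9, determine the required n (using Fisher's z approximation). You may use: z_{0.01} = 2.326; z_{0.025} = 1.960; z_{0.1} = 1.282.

n = 221

Fisher's z: C = ½·ln((1+r)/(1−r)) = ½·ln(1.6316) = 0.2448.
n = ((z_{α} + z_β)/C)² + 3.
(2.326 + 1.282) / 0.2448 = 3.608 / 0.2448 = 14.739.
n = 14.739² + 3 = 217.23 + 3 = 220.2.
Round up.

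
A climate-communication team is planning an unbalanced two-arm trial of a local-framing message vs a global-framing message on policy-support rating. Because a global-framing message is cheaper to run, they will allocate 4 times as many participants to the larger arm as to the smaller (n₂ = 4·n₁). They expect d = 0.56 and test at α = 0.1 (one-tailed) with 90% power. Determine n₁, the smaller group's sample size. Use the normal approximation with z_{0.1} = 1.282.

n₁ = 27

With allocation ratio k = n₂/n₁ = 4, Var(x̄₁−x̄₂) = σ²(1/n₁ + 1/(k·n₁)) = σ²·(k+1)/(k·n₁).
So n₁ = (1 + 1/k)·((z_{α} + z_β)/d)² = 1.250 × (2.564/0.56)².
n₁ = 1.250 × 20.96 = 26.2.
Round up: n₁ = 27, giving n₂ = 4 × 27 = 108.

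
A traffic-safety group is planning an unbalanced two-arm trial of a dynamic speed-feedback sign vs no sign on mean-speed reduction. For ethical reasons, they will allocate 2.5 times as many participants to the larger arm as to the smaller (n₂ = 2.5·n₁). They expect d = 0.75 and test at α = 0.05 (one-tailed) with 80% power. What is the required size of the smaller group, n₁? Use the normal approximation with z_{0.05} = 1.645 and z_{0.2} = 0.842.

n₁ = 16

With allocation ratio k = n₂/n₁ = 2.5, Var(x̄₁−x̄₂) = σ²(1/n₁ + 1/(k·n₁)) = σ²·(k+1)/(k·n₁).
So n₁ = (1 + 1/k)·((z_{α} + z_β)/d)² = 1.400 × (2.487/0.75)².
n₁ = 1.400 × 11.00 = 15.4.
Round up: n₁ = 16, giving n₂ = 2.5 × 16 = 40.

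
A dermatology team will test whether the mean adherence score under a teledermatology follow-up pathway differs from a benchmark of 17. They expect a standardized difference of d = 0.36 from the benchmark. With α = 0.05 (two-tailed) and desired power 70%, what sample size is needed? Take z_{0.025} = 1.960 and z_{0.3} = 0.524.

n = 48

For a one-sample test: n = ((z_{α/2} + z_β) / d)².
z_{α/2} + z_β = 1.960 + 0.524 = 2.484.
n = (2.484 / 0.36)² = 6.900² = 47.61.
Round up.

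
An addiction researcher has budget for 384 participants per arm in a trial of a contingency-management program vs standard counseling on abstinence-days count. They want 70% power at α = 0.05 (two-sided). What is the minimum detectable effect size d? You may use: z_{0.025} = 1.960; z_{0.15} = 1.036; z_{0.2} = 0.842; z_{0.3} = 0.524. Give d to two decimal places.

d_min ≈ 0.18

For two independent groups of n = 384 each: d_min = (z_{α/2} + z_β)·√(2/n).
z-sum = 1.960 + 0.524 = 2.484.
d_min = 2.484 × √(2/384) = 2.484 × 0.0722 = 0.179.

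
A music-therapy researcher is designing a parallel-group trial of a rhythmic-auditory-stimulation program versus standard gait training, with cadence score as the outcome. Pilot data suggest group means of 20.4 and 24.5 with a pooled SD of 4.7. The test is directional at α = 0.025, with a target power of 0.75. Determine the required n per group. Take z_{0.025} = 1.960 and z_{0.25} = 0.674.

Cohen's d = |M₁ − M₂| / SD_pooled = |20.4 − 24.5| / 4.7 = 4.1 / 4.7 = 0.872.
For two independent groups with equal n: n = 2·((z_{α} + z_β) / d)².
z_{α} + z_β = 1.960 + 0.674 = 2.634.
n = 2 × (2.634 / 0.872)² = 2 × 3.021² = 2 × 9.12 = 18.2.
Round up to the next whole participant.

n = 19 per group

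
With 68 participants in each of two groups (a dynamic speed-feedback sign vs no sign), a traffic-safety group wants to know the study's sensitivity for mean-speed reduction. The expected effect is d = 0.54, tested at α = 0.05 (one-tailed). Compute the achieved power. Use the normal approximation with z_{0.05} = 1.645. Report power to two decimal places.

For two equal groups, power = Φ(d·√(n/2) − z_{α}).
d·√(n/2) = 0.54 × √(68/2) = 0.54 × 5.831 = 3.149.
z_β = 3.149 − 1.645 = 1.504.
Power = Φ(1.504) = 0.934.

power ≈ 0.93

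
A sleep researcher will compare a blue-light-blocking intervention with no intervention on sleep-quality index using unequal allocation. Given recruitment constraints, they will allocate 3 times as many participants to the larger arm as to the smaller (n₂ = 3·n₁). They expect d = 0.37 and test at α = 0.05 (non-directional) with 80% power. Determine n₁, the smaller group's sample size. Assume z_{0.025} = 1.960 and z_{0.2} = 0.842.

n₁ = 77

With allocation ratio k = n₂/n₁ = 3, Var(x̄₁−x̄₂) = σ²(1/n₁ + 1/(k·n₁)) = σ²·(k+1)/(k·n₁).
So n₁ = (1 + 1/k)·((z_{α/2} + z_β)/d)² = 1.333 × (2.802/0.37)².
n₁ = 1.333 × 57.35 = 76.5.
Round up: n₁ = 77, giving n₂ = 3 × 77 = 231.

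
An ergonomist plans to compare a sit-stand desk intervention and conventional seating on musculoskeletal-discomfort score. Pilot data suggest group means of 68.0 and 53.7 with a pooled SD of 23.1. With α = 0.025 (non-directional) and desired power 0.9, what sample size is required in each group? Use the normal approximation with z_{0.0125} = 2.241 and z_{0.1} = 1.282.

Cohen's d = |M₁ − M₂| / SD_pooled = |68.0 − 53.7| / 23.1 = 14.3 / 23.1 = 0.619.
For two independent groups with equal n: n = 2·((z_{α/2} + z_β) / d)².
z_{α/2} + z_β = 2.241 + 1.282 = 3.523.
n = 2 × (3.523 / 0.619)² = 2 × 5.691² = 2 × 32.39 = 64.8.
Round up to the next whole participant.

n = 65 per group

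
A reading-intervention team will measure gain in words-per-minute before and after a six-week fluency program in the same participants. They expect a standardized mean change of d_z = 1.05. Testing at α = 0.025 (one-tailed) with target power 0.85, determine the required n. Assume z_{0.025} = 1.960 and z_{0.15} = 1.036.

For a paired (one-sample on differences) test: n = ((z_{α} + z_β) / d)².
z_{α} + z_β = 1.960 + 1.036 = 2.996.
n = (2.996 / 1.05)² = 2.853² = 8.14.
Round up.

n = 9 pairs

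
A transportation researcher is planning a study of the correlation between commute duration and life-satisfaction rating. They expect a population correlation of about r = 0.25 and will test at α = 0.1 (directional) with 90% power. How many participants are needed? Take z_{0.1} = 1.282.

Fisher's z: C = ½·ln((1+r)/(1−r)) = ½·ln(1.6667) = 0.2554.
n = ((z_{α} + z_β)/C)² + 3.
(1.282 + 1.282) / 0.2554 = 2.564 / 0.2554 = 10.039.
n = 10.039² + 3 = 100.78 + 3 = 103.8.
Round up.

n = 104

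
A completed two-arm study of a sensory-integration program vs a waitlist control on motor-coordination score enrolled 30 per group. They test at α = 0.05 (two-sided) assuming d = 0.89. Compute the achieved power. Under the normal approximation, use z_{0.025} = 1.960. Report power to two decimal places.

For two equal groups, power = Φ(d·√(n/2) − z_{α/2}).
d·√(n/2) = 0.89 × √(30/2) = 0.89 × 3.873 = 3.447.
z_β = 3.447 − 1.960 = 1.487.
Power = Φ(1.487) = 0.931.

power ≈ 0.93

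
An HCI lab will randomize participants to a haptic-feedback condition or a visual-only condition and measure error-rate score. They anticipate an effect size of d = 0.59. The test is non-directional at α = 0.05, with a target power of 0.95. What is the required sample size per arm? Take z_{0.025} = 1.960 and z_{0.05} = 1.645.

For two independent groups with equal n: n = 2·((z_{α/2} + z_β) / d)².
z_{α/2} + z_β = 1.960 + 1.645 = 3.605.
n = 2 × (3.605 / 0.59)² = 2 × 6.110² = 2 × 37.33 = 74.7.
Round up to the next whole participant.

n = 75 per group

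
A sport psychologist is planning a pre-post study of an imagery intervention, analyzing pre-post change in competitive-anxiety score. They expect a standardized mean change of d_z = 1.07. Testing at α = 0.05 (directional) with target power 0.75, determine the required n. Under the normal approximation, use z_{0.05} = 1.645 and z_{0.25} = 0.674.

n = 5 pairs

For a paired (one-sample on differences) test: n = ((z_{α} + z_β) / d)².
z_{α} + z_β = 1.645 + 0.674 = 2.319.
n = (2.319 / 1.07)² = 2.167² = 4.70.
Round up.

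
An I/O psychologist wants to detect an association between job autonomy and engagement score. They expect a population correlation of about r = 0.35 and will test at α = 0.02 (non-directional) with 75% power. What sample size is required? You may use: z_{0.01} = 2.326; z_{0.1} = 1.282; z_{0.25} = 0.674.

n = 71

Fisher's z: C = ½·ln((1+r)/(1−r)) = ½·ln(2.0769) = 0.3654.
n = ((z_{α/2} + z_β)/C)² + 3.
(2.326 + 0.674) / 0.3654 = 3.000 / 0.3654 = 8.210.
n = 8.210² + 3 = 67.41 + 3 = 70.4.
Round up.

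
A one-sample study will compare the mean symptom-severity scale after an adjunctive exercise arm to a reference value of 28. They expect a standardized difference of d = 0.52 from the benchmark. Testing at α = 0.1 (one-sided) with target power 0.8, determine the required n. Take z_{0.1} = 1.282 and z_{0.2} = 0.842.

For a one-sample test: n = ((z_{α} + z_β) / d)².
z_{α} + z_β = 1.282 + 0.842 = 2.124.
n = (2.124 / 0.52)² = 4.085² = 16.68.
Round up.

n = 17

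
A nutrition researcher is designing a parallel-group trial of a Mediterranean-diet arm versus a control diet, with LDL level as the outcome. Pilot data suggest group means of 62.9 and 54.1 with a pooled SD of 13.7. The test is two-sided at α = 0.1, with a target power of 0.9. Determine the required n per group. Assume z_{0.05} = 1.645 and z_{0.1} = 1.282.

n = 42 per group

Cohen's d = |M₁ − M₂| / SD_pooled = |62.9 − 54.1| / 13.7 = 8.8 / 13.7 = 0.642.
For two independent groups with equal n: n = 2·((z_{α/2} + z_β) / d)².
z_{α/2} + z_β = 1.645 + 1.282 = 2.927.
n = 2 × (2.927 / 0.642)² = 2 × 4.559² = 2 × 20.79 = 41.6.
Round up to the next whole participant.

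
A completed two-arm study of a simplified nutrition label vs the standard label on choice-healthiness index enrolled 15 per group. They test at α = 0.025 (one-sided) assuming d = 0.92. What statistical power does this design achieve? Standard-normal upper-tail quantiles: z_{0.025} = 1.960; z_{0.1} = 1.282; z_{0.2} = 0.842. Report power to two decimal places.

For two equal groups, power = Φ(d·√(n/2) − z_{α}).
d·√(n/2) = 0.92 × √(15/2) = 0.92 × 2.739 = 2.520.
z_β = 2.520 − 1.960 = 0.560.
Power = Φ(0.560) = 0.712.

power ≈ 0.71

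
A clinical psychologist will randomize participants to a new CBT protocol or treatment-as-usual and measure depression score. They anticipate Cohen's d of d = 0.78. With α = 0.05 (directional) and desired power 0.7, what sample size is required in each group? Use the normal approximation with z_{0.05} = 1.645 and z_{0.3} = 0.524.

n = 16 per group

For two independent groups with equal n: n = 2·((z_{α} + z_β) / d)².
z_{α} + z_β = 1.645 + 0.524 = 2.169.
n = 2 × (2.169 / 0.78)² = 2 × 2.781² = 2 × 7.73 = 15.5.
Round up to the next whole participant.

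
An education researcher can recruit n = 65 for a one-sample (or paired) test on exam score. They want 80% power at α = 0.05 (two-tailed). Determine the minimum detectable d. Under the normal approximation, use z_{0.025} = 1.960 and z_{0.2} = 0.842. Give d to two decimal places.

d_min ≈ 0.35

For a single sample (or paired design) of n = 65: d_min = (z_{α/2} + z_β)/√n.
z-sum = 1.960 + 0.842 = 2.802.
d_min = 2.802 / √65 = 2.802 / 8.062 = 0.348.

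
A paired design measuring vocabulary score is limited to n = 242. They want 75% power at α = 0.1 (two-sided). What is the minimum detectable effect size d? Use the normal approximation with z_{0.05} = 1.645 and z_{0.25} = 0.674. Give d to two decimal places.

d_min ≈ 0.15

For a single sample (or paired design) of n = 242: d_min = (z_{α/2} + z_β)/√n.
z-sum = 1.645 + 0.674 = 2.319.
d_min = 2.319 / √242 = 2.319 / 15.556 = 0.149.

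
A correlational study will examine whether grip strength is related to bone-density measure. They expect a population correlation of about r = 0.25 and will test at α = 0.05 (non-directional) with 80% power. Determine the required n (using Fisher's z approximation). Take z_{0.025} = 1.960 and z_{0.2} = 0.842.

Fisher's z: C = ½·ln((1+r)/(1−r)) = ½·ln(1.6667) = 0.2554.
n = ((z_{α/2} + z_β)/C)² + 3.
(1.960 + 0.842) / 0.2554 = 2.802 / 0.2554 = 10.971.
n = 10.971² + 3 = 120.36 + 3 = 123.4.
Round up.

n = 124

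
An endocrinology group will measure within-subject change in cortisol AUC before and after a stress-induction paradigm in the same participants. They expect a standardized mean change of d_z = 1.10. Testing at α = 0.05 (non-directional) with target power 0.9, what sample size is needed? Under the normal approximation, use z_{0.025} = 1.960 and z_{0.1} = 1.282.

n = 9 pairs

For a paired (one-sample on differences) test: n = ((z_{α/2} + z_β) / d)².
z_{α/2} + z_β = 1.960 + 1.282 = 3.242.
n = (3.242 / 1.10)² = 2.947² = 8.69.
Round up.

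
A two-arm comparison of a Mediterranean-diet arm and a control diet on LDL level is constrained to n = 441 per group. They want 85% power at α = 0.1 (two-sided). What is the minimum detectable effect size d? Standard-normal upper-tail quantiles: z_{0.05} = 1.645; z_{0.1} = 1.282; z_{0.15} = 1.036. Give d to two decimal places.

d_min ≈ 0.18

For two independent groups of n = 441 each: d_min = (z_{α/2} + z_β)·√(2/n).
z-sum = 1.645 + 1.036 = 2.681.
d_min = 2.681 × √(2/441) = 2.681 × 0.0673 = 0.181.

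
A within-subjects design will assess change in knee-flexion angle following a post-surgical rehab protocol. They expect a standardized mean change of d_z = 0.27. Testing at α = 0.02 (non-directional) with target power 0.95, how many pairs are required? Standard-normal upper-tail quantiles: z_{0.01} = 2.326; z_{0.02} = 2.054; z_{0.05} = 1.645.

For a paired (one-sample on differences) test: n = ((z_{α/2} + z_β) / d)².
z_{α/2} + z_β = 2.326 + 1.645 = 3.971.
n = (3.971 / 0.27)² = 14.707² = 216.31.
Round up.

n = 217 pairs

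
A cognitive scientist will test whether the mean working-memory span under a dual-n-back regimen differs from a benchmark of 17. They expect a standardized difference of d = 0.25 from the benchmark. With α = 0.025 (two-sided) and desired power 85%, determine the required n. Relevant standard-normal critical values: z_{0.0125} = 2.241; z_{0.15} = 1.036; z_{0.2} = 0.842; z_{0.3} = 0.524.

For a one-sample test: n = ((z_{α/2} + z_β) / d)².
z_{α/2} + z_β = 2.241 + 1.036 = 3.277.
n = (3.277 / 0.25)² = 13.108² = 171.82.
Round up.

n = 172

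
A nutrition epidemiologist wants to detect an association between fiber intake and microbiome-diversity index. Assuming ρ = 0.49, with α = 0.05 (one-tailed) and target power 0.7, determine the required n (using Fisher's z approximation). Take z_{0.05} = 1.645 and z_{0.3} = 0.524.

Fisher's z: C = ½·ln((1+r)/(1−r)) = ½·ln(2.9216) = 0.5361.
n = ((z_{α} + z_β)/C)² + 3.
(1.645 + 0.524) / 0.5361 = 2.169 / 0.5361 = 4.046.
n = 4.046² + 3 = 16.37 + 3 = 19.4.
Round up.

n = 20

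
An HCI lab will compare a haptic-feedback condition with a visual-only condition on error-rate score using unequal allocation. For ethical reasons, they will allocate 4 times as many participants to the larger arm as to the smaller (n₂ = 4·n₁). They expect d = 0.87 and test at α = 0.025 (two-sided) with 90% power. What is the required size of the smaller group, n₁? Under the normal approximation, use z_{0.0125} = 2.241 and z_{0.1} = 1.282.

n₁ = 21

With allocation ratio k = n₂/n₁ = 4, Var(x̄₁−x̄₂) = σ²(1/n₁ + 1/(k·n₁)) = σ²·(k+1)/(k·n₁).
So n₁ = (1 + 1/k)·((z_{α/2} + z_β)/d)² = 1.250 × (3.523/0.87)².
n₁ = 1.250 × 16.40 = 20.5.
Round up: n₁ = 21, giving n₂ = 4 × 21 = 84.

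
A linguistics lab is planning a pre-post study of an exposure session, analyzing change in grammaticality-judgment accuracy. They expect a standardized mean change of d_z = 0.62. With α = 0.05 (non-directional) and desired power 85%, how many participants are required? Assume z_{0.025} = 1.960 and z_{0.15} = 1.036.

For a paired (one-sample on differences) test: n = ((z_{α/2} + z_β) / d)².
z_{α/2} + z_β = 1.960 + 1.036 = 2.996.
n = (2.996 / 0.62)² = 4.832² = 23.35.
Round up.

n = 24 pairs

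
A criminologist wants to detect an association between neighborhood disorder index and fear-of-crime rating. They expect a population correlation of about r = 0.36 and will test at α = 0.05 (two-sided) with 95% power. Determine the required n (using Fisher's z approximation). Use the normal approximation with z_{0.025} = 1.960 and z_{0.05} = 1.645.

n = 95

Fisher's z: C = ½·ln((1+r)/(1−r)) = ½·ln(2.1250) = 0.3769.
n = ((z_{α/2} + z_β)/C)² + 3.
(1.960 + 1.645) / 0.3769 = 3.605 / 0.3769 = 9.565.
n = 9.565² + 3 = 91.49 + 3 = 94.5.
Round up.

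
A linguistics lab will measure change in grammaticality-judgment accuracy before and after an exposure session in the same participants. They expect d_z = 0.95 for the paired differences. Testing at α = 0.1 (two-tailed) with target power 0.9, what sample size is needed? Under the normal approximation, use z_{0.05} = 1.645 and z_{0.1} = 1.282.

For a paired (one-sample on differences) test: n = ((z_{α/2} + z_β) / d)².
z_{α/2} + z_β = 1.645 + 1.282 = 2.927.
n = (2.927 / 0.95)² = 3.081² = 9.49.
Round up.

n = 10 pairs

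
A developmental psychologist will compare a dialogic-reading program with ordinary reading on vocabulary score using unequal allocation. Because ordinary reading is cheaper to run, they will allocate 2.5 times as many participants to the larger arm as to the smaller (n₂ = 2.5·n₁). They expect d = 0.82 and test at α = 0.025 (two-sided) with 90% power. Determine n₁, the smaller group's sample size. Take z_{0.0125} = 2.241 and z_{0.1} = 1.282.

With allocation ratio k = n₂/n₁ = 2.5, Var(x̄₁−x̄₂) = σ²(1/n₁ + 1/(k·n₁)) = σ²·(k+1)/(k·n₁).
So n₁ = (1 + 1/k)·((z_{α/2} + z_β)/d)² = 1.400 × (3.523/0.82)².
n₁ = 1.400 × 18.46 = 25.8.
Round up: n₁ = 26, giving n₂ = 2.5 × 26 = 65.

n₁ = 26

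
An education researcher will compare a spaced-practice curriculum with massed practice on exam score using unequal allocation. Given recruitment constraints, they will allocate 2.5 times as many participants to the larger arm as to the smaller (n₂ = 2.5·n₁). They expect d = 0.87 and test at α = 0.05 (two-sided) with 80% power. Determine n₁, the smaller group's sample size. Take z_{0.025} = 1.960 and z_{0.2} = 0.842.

n₁ = 15

With allocation ratio k = n₂/n₁ = 2.5, Var(x̄₁−x̄₂) = σ²(1/n₁ + 1/(k·n₁)) = σ²·(k+1)/(k·n₁).
So n₁ = (1 + 1/k)·((z_{α/2} + z_β)/d)² = 1.400 × (2.802/0.87)².
n₁ = 1.400 × 10.37 = 14.5.
Round up: n₁ = 15, giving n₂ = ⌈2.5 × 15⌉ = ⌈37.5⌉ = 38.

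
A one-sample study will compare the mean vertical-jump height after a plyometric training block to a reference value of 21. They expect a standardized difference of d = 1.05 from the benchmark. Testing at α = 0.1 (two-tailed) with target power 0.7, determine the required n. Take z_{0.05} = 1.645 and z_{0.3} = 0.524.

For a one-sample test: n = ((z_{α/2} + z_β) / d)².
z_{α/2} + z_β = 1.645 + 0.524 = 2.169.
n = (2.169 / 1.05)² = 2.066² = 4.27.
Round up.

n = 5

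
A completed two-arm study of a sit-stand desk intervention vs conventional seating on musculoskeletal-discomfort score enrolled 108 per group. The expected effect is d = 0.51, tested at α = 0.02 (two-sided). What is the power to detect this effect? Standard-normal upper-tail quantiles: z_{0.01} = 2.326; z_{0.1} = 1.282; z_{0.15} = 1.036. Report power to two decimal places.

For two equal groups, power = Φ(d·√(n/2) − z_{α/2}).
d·√(n/2) = 0.51 × √(108/2) = 0.51 × 7.348 = 3.748.
z_β = 3.748 − 2.326 = 1.422.
Power = Φ(1.422) = 0.922.

power ≈ 0.92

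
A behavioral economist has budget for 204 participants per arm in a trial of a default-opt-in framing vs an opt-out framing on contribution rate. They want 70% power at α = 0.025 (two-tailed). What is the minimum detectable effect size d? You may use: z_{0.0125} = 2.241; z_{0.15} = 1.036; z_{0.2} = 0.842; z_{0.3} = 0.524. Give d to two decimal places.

For two independent groups of n = 204 each: d_min = (z_{α/2} + z_β)·√(2/n).
z-sum = 2.241 + 0.524 = 2.765.
d_min = 2.765 × √(2/204) = 2.765 × 0.0990 = 0.274.

d_min ≈ 0.27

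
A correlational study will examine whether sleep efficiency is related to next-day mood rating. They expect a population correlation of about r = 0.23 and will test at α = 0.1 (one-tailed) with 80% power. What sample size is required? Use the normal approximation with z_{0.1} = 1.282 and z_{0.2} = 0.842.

n = 86

Fisher's z: C = ½·ln((1+r)/(1−r)) = ½·ln(1.5974) = 0.2342.
n = ((z_{α} + z_β)/C)² + 3.
(1.282 + 0.842) / 0.2342 = 2.124 / 0.2342 = 9.069.
n = 9.069² + 3 = 82.25 + 3 = 85.2.
Round up.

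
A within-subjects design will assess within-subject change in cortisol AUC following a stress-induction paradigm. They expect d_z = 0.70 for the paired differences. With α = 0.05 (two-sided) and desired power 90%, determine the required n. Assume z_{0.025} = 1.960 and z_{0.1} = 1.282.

n = 22 pairs

For a paired (one-sample on differences) test: n = ((z_{α/2} + z_β) / d)².
z_{α/2} + z_β = 1.960 + 1.282 = 3.242.
n = (3.242 / 0.70)² = 4.631² = 21.45.
Round up.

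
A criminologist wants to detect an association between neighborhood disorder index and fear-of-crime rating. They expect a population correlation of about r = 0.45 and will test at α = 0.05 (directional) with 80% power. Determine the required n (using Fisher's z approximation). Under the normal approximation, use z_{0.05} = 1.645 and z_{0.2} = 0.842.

n = 30

Fisher's z: C = ½·ln((1+r)/(1−r)) = ½·ln(2.6364) = 0.4847.
n = ((z_{α} + z_β)/C)² + 3.
(1.645 + 0.842) / 0.4847 = 2.487 / 0.4847 = 5.131.
n = 5.131² + 3 = 26.33 + 3 = 29.3.
Round up.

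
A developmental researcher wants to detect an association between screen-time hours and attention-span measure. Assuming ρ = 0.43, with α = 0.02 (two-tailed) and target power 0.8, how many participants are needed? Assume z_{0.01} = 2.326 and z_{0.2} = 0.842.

Fisher's z: C = ½·ln((1+r)/(1−r)) = ½·ln(2.5088) = 0.4599.
n = ((z_{α/2} + z_β)/C)² + 3.
(2.326 + 0.842) / 0.4599 = 3.168 / 0.4599 = 6.888.
n = 6.888² + 3 = 47.45 + 3 = 50.5.
Round up.

n = 51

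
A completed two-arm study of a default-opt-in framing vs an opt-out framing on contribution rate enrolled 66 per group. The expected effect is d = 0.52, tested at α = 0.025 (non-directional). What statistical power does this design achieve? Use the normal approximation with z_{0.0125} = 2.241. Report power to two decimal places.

power ≈ 0.77

For two equal groups, power = Φ(d·√(n/2) − z_{α/2}).
d·√(n/2) = 0.52 × √(66/2) = 0.52 × 5.745 = 2.987.
z_β = 2.987 − 2.241 = 0.746.
Power = Φ(0.746) = 0.772.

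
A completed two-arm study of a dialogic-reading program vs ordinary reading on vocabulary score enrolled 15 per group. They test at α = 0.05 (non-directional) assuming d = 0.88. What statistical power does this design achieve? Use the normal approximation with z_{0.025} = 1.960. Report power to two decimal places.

power ≈ 0.67

For two equal groups, power = Φ(d·√(n/2) − z_{α/2}).
d·√(n/2) = 0.88 × √(15/2) = 0.88 × 2.739 = 2.410.
z_β = 2.410 − 1.960 = 0.450.
Power = Φ(0.450) = 0.674.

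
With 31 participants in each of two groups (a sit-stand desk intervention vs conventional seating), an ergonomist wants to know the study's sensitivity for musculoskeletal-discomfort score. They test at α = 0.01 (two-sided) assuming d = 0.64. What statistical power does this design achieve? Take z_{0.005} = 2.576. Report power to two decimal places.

power ≈ 0.48

For two equal groups, power = Φ(d·√(n/2) − z_{α/2}).
d·√(n/2) = 0.64 × √(31/2) = 0.64 × 3.937 = 2.520.
z_β = 2.520 − 2.576 = -0.056.
Power = Φ(-0.056) = 0.478.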